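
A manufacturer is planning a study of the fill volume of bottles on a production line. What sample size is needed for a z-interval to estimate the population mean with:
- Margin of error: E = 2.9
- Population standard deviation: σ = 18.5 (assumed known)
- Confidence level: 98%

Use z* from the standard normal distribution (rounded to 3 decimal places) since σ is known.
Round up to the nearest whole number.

Using z* since population σ is known (z-interval formula).

For 98% confidence, z* = 2.326 (from standard normal table)

Sample size formula for z-interval: n = (z*σ/E)²

n = (2.326 × 18.5 / 2.9)²
  = (14.838276)²
  = 220.1744

Round up to the nearest whole number: n = 221

221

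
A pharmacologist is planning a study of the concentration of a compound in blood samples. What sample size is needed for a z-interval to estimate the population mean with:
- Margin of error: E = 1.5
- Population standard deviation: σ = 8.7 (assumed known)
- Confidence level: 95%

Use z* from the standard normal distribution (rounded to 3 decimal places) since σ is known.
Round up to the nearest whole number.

Using z* since population σ is known (z-interval formula).

For 95% confidence, z* = 1.96 (from standard normal table)

Sample size formula for z-interval: n = (z*σ/E)²

n = (1.96 × 8.7 / 1.5)²
  = (11.368000)²
  = 129.2314

Round up to the nearest whole number: n = 130

130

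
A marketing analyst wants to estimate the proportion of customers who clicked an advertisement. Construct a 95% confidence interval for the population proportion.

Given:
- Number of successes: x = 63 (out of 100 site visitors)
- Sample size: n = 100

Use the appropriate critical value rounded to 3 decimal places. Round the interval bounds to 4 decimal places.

Sample proportion: p̂ = 63/100 = 0.630000

Check conditions for normal approximation:
  np̂ = 63 ≥ 10 ✓
  n(1-p̂) = 37 ≥ 10 ✓

The sample is large enough, so use a z-interval (normal approximation) for the proportion.

For 95% confidence, z* = 1.96 (from standard normal table)

Standard error: SE = √(p̂(1-p̂)/n) = √(0.630000×0.370000/100) = 0.04828043

Margin of error: E = z* × SE = 1.96 × 0.04828043 = 0.094630

Z-interval: p̂ ± E = 0.630000 ± 0.094630 = (0.535370, 0.724630)

Rounded to 4 decimal places:

(0.5354, 0.7246)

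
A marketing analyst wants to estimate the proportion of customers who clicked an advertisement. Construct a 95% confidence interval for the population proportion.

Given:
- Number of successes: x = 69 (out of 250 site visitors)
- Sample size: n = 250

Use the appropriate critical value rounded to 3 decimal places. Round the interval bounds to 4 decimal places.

Sample proportion: p̂ = 69/250 = 0.276000

Check conditions for normal approximation:
  np̂ = 69 ≥ 10 ✓
  n(1-p̂) = 181 ≥ 10 ✓

The sample is large enough, so use a z-interval (normal approximation) for the proportion.

For 95% confidence, z* = 1.96 (from standard normal table)

Standard error: SE = √(p̂(1-p̂)/n) = √(0.276000×0.724000/250) = 0.02827182

Margin of error: E = z* × SE = 1.96 × 0.02827182 = 0.055413

Z-interval: p̂ ± E = 0.276000 ± 0.055413 = (0.220587, 0.331413)

Rounded to 4 decimal places:

(0.2206, 0.3314)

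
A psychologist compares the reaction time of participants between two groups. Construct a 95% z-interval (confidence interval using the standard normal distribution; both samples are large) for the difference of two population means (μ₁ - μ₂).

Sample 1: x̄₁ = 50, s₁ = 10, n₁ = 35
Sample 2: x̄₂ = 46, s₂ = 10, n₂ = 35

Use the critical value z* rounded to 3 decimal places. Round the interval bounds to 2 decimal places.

Both samples are large (n₁ = 35 ≥ 30, n₂ = 35 ≥ 30), so a z-interval for the difference of means applies.

Point estimate: x̄₁ - x̄₂ = 50 - 46 = 4

Standard error: SE = √(s₁²/n₁ + s₂²/n₂)
= √(10²/35 + 10²/35)
= √(2.857143 + 2.857143)
= 2.390457

For 95% confidence, z* = 1.96 (from standard normal table)
Margin of error: E = z* × SE = 1.96 × 2.390457 = 4.6853

Z-interval: (x̄₁ - x̄₂) ± E = 4 ± 4.6853 = (-0.6853, 8.6853)

Rounded to 2 decimal places:

(-0.69, 8.69)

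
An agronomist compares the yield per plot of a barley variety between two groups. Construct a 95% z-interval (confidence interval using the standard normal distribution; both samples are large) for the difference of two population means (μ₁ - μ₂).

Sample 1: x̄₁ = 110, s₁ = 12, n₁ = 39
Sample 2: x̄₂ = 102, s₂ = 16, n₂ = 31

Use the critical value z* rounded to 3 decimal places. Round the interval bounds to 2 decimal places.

Both samples are large (n₁ = 39 ≥ 30, n₂ = 31 ≥ 30), so a z-interval for the difference of means applies.

Point estimate: x̄₁ - x̄₂ = 110 - 102 = 8

Standard error: SE = √(s₁²/n₁ + s₂²/n₂)
= √(12²/39 + 16²/31)
= √(3.692308 + 8.258065)
= 3.456931

For 95% confidence, z* = 1.96 (from standard normal table)
Margin of error: E = z* × SE = 1.96 × 3.456931 = 6.7756

Z-interval: (x̄₁ - x̄₂) ± E = 8 ± 6.7756 = (1.2244, 14.7756)

Rounded to 2 decimal places:

(1.22, 14.78)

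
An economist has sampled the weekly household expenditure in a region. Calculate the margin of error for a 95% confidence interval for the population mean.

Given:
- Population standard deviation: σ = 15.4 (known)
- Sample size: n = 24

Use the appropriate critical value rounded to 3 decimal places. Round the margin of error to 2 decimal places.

The population standard deviation σ is known, so use the z-interval margin of error formula.

For 95% confidence, z* = 1.96 (from standard normal table)

Margin of error formula for z-interval: E = z* × σ/√n

E = 1.96 × 15.4/√24
  = 1.96 × 3.143512
  = 6.1613

Rounded to 2 decimal places:

6.16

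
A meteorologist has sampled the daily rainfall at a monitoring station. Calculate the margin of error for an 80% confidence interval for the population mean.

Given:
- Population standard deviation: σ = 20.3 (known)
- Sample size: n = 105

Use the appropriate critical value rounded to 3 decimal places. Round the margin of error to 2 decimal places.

The population standard deviation σ is known, so use the z-interval margin of error formula.

For 80% confidence, z* = 1.282 (from standard normal table)

Margin of error formula for z-interval: E = z* × σ/√n

E = 1.282 × 20.3/√105
  = 1.282 × 1.981077
  = 2.5397

Rounded to 2 decimal places:

2.54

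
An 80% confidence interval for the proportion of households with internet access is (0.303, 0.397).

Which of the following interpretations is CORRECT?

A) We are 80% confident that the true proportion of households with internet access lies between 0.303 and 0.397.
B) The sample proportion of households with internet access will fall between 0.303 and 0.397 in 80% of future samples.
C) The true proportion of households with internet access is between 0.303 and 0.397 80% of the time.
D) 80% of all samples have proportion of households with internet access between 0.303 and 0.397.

A confidence interval represents our confidence in the procedure, not a probability statement about the parameter.

Key concept: If we repeated this sampling process many times and computed an 80% CI each time, about 80% of those intervals would contain the true population parameter.

For this specific interval (0.303, 0.397):
- Midpoint (point estimate): 0.35
- Margin of error: 0.047

The correct interpretation is the one stating confidence that the true parameter lies in the interval — option A.

A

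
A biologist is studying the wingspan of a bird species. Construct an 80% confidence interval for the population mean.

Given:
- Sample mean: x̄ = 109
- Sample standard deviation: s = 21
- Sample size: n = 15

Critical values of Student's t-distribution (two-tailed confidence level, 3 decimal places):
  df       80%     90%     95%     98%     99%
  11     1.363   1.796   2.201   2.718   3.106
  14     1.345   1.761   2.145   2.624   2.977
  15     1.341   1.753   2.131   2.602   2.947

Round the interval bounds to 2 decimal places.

The population standard deviation σ is unknown (only the sample standard deviation s is given), so use a t-interval with df = n - 1 = 15 - 1 = 14.

For 80% confidence with df = 14, t* = 1.345 (from t-table)

Standard error: SE = s/√n = 21/√15 = 5.422177

Margin of error: E = t* × SE = 1.345 × 5.422177 = 7.2928

T-interval: x̄ ± E = 109 ± 7.2928 = (101.7072, 116.2928)

Rounded to 2 decimal places:

(101.71, 116.29)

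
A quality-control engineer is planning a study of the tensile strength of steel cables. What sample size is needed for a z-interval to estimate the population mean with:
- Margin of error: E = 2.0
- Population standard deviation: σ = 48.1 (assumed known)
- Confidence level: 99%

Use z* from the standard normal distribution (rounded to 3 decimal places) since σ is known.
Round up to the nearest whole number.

Using z* since population σ is known (z-interval formula).

For 99% confidence, z* = 2.576 (from standard normal table)

Sample size formula for z-interval: n = (z*σ/E)²

n = (2.576 × 48.1 / 2.0)²
  = (61.952800)²
  = 3838.1494

Round up to the nearest whole number: n = 3839

3839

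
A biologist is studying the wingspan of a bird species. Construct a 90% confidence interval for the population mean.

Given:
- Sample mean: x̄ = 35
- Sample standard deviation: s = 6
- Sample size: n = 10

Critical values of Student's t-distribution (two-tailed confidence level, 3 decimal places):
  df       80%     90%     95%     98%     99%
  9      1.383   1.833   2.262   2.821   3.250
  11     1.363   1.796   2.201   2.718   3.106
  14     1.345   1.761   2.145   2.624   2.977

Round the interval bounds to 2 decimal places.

The population standard deviation σ is unknown (only the sample standard deviation s is given), so use a t-interval with df = n - 1 = 10 - 1 = 9.

For 90% confidence with df = 9, t* = 1.833 (from t-table)

Standard error: SE = s/√n = 6/√10 = 1.897367

Margin of error: E = t* × SE = 1.833 × 1.897367 = 3.4779

T-interval: x̄ ± E = 35 ± 3.4779 = (31.5221, 38.4779)

Rounded to 2 decimal places:

(31.52, 38.48)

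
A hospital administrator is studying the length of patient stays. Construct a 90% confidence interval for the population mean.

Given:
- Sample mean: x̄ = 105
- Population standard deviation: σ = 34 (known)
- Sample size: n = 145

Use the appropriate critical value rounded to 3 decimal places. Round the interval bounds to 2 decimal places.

The population standard deviation σ is known, so use a z-interval (standard normal critical value).

For 90% confidence, z* = 1.645 (from standard normal table)

Standard error: SE = σ/√n = 34/√145 = 2.823546

Margin of error: E = z* × SE = 1.645 × 2.823546 = 4.6447

Z-interval: x̄ ± E = 105 ± 4.6447 = (100.3553, 109.6447)

Rounded to 2 decimal places:

(100.36, 109.64)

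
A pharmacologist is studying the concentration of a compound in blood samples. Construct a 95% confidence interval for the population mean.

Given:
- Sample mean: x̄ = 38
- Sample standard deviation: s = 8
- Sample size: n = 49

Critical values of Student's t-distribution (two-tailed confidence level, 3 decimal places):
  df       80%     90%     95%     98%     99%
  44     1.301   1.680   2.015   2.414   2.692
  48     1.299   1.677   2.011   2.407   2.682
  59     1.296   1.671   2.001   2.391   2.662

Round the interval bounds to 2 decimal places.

The population standard deviation σ is unknown (only the sample standard deviation s is given), so use a t-interval with df = n - 1 = 49 - 1 = 48.

For 95% confidence with df = 48, t* = 2.011 (from t-table)

Standard error: SE = s/√n = 8/√49 = 1.142857

Margin of error: E = t* × SE = 2.011 × 1.142857 = 2.2983

T-interval: x̄ ± E = 38 ± 2.2983 = (35.7017, 40.2983)

Rounded to 2 decimal places:

(35.70, 40.30)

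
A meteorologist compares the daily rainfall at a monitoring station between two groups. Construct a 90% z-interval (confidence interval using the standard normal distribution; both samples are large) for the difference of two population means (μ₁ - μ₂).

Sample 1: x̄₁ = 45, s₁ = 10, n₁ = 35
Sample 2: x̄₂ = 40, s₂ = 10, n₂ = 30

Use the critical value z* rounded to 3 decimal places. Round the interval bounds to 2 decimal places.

Both samples are large (n₁ = 35 ≥ 30, n₂ = 30 ≥ 30), so a z-interval for the difference of means applies.

Point estimate: x̄₁ - x̄₂ = 45 - 40 = 5

Standard error: SE = √(s₁²/n₁ + s₂²/n₂)
= √(10²/35 + 10²/30)
= √(2.857143 + 3.333333)
= 2.488067

For 90% confidence, z* = 1.645 (from standard normal table)
Margin of error: E = z* × SE = 1.645 × 2.488067 = 4.0929

Z-interval: (x̄₁ - x̄₂) ± E = 5 ± 4.0929 = (0.9071, 9.0929)

Rounded to 2 decimal places:

(0.91, 9.09)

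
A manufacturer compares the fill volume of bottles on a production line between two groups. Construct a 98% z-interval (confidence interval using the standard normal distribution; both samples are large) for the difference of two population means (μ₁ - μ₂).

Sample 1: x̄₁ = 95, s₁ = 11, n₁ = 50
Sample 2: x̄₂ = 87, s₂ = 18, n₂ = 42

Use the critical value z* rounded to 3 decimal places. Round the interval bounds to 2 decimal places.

Both samples are large (n₁ = 50 ≥ 30, n₂ = 42 ≥ 30), so a z-interval for the difference of means applies.

Point estimate: x̄₁ - x̄₂ = 95 - 87 = 8

Standard error: SE = √(s₁²/n₁ + s₂²/n₂)
= √(11²/50 + 18²/42)
= √(2.420000 + 7.714286)
= 3.183439

For 98% confidence, z* = 2.326 (from standard normal table)
Margin of error: E = z* × SE = 2.326 × 3.183439 = 7.4047

Z-interval: (x̄₁ - x̄₂) ± E = 8 ± 7.4047 = (0.5953, 15.4047)

Rounded to 2 decimal places:

(0.60, 15.40)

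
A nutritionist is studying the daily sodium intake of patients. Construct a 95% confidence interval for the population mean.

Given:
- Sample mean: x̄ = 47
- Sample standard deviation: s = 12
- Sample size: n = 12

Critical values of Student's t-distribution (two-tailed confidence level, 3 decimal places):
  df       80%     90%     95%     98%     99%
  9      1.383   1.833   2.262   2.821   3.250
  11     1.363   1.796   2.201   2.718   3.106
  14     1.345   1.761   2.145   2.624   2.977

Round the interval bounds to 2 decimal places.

The population standard deviation σ is unknown (only the sample standard deviation s is given), so use a t-interval with df = n - 1 = 12 - 1 = 11.

For 95% confidence with df = 11, t* = 2.201 (from t-table)

Standard error: SE = s/√n = 12/√12 = 3.464102

Margin of error: E = t* × SE = 2.201 × 3.464102 = 7.6245

T-interval: x̄ ± E = 47 ± 7.6245 = (39.3755, 54.6245)

Rounded to 2 decimal places:

(39.38, 54.62)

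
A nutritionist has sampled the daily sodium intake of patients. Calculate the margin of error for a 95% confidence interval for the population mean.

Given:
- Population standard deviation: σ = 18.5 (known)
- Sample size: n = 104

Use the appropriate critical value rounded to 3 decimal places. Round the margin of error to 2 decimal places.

The population standard deviation σ is known, so use the z-interval margin of error formula.

For 95% confidence, z* = 1.96 (from standard normal table)

Margin of error formula for z-interval: E = z* × σ/√n

E = 1.96 × 18.5/√104
  = 1.96 × 1.814074
  = 3.5556

Rounded to 2 decimal places:

3.56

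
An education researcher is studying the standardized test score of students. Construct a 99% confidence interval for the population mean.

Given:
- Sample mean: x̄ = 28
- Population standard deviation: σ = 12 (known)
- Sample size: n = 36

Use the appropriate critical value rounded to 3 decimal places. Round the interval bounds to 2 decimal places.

The population standard deviation σ is known, so use a z-interval (standard normal critical value).

For 99% confidence, z* = 2.576 (from standard normal table)

Standard error: SE = σ/√n = 12/√36 = 2.000000

Margin of error: E = z* × SE = 2.576 × 2.000000 = 5.1520

Z-interval: x̄ ± E = 28 ± 5.1520 = (22.8480, 33.1520)

Rounded to 2 decimal places:

(22.85, 33.15)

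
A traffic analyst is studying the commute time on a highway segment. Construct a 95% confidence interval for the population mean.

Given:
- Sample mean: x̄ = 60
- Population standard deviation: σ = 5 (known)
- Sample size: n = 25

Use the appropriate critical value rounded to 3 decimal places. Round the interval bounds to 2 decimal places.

The population standard deviation σ is known, so use a z-interval (standard normal critical value).

For 95% confidence, z* = 1.96 (from standard normal table)

Standard error: SE = σ/√n = 5/√25 = 1.000000

Margin of error: E = z* × SE = 1.96 × 1.000000 = 1.9600

Z-interval: x̄ ± E = 60 ± 1.9600 = (58.0400, 61.9600)

Rounded to 2 decimal places:

(58.04, 61.96)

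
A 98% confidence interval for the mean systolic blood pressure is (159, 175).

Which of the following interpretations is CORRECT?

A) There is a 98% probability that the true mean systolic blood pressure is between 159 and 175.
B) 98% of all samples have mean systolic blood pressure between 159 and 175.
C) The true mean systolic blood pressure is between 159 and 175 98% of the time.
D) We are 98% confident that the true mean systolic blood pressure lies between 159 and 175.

A confidence interval represents our confidence in the procedure, not a probability statement about the parameter.

Key concept: If we repeated this sampling process many times and computed a 98% CI each time, about 98% of those intervals would contain the true population parameter.

For this specific interval (159, 175):
- Midpoint (point estimate): 167
- Margin of error: 8

The correct interpretation is the one stating confidence that the true parameter lies in the interval — option D.

D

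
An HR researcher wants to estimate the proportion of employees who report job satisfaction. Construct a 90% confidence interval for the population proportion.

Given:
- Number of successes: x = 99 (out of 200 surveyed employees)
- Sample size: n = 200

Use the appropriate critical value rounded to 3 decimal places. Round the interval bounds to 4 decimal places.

Sample proportion: p̂ = 99/200 = 0.495000

Check conditions for normal approximation:
  np̂ = 99 ≥ 10 ✓
  n(1-p̂) = 101 ≥ 10 ✓

The sample is large enough, so use a z-interval (normal approximation) for the proportion.

For 90% confidence, z* = 1.645 (from standard normal table)

Standard error: SE = √(p̂(1-p̂)/n) = √(0.495000×0.505000/200) = 0.03535357

Margin of error: E = z* × SE = 1.645 × 0.03535357 = 0.058157

Z-interval: p̂ ± E = 0.495000 ± 0.058157 = (0.436843, 0.553157)

Rounded to 4 decimal places:

(0.4368, 0.5532)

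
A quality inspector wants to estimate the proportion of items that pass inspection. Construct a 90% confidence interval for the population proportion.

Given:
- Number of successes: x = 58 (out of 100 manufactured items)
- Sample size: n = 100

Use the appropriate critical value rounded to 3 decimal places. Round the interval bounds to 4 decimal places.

Sample proportion: p̂ = 58/100 = 0.580000

Check conditions for normal approximation:
  np̂ = 58 ≥ 10 ✓
  n(1-p̂) = 42 ≥ 10 ✓

The sample is large enough, so use a z-interval (normal approximation) for the proportion.

For 90% confidence, z* = 1.645 (from standard normal table)

Standard error: SE = √(p̂(1-p̂)/n) = √(0.580000×0.420000/100) = 0.04935585

Margin of error: E = z* × SE = 1.645 × 0.04935585 = 0.081190

Z-interval: p̂ ± E = 0.580000 ± 0.081190 = (0.498810, 0.661190)

Rounded to 4 decimal places:

(0.4988, 0.6612)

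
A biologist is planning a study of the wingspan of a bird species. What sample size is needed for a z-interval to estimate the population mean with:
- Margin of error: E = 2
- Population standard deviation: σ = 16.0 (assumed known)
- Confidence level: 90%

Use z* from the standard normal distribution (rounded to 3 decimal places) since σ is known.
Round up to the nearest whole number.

Using z* since population σ is known (z-interval formula).

For 90% confidence, z* = 1.645 (from standard normal table)

Sample size formula for z-interval: n = (z*σ/E)²

n = (1.645 × 16.0 / 2)²
  = (13.160000)²
  = 173.1856

Round up to the nearest whole number: n = 174

174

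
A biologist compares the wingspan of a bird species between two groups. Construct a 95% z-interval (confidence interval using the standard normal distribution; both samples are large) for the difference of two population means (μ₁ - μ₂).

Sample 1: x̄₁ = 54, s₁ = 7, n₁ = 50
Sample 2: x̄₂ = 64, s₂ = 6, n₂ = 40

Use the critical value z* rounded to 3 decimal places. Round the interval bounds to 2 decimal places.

Both samples are large (n₁ = 50 ≥ 30, n₂ = 40 ≥ 30), so a z-interval for the difference of means applies.

Point estimate: x̄₁ - x̄₂ = 54 - 64 = -10

Standard error: SE = √(s₁²/n₁ + s₂²/n₂)
= √(7²/50 + 6²/40)
= √(0.980000 + 0.900000)
= 1.371131

For 95% confidence, z* = 1.96 (from standard normal table)
Margin of error: E = z* × SE = 1.96 × 1.371131 = 2.6874

Z-interval: (x̄₁ - x̄₂) ± E = -10 ± 2.6874 = (-12.6874, -7.3126)

Rounded to 2 decimal places:

(-12.69, -7.31)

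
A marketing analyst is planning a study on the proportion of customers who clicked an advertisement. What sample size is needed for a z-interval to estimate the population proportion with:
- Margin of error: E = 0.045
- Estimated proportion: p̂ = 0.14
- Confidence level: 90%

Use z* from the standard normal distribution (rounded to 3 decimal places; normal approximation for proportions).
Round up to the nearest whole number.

Using z* for proportion z-interval (normal approximation).

For 90% confidence, z* = 1.645 (from standard normal table)

Sample size formula for proportion z-interval: n = z*²p̂(1-p̂)/E²

n = 1.645² × 0.14 × 0.86 / 0.045²
  = 2.706025 × 0.1204 / 0.002025
  = 160.8916

Round up to the nearest whole number: n = 161

161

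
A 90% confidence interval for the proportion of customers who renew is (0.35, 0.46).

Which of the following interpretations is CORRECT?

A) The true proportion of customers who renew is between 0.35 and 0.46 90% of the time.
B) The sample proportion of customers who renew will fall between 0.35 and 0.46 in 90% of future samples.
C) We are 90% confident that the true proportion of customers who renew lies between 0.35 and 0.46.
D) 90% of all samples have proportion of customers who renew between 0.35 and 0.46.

A confidence interval represents our confidence in the procedure, not a probability statement about the parameter.

Key concept: If we repeated this sampling process many times and computed a 90% CI each time, about 90% of those intervals would contain the true population parameter.

For this specific interval (0.35, 0.46):
- Midpoint (point estimate): 0.405
- Margin of error: 0.055

The correct interpretation is the one stating confidence that the true parameter lies in the interval — option C.

C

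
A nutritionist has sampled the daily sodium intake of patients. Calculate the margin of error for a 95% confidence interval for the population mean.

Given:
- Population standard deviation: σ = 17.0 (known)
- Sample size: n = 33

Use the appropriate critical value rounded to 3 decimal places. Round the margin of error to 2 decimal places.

The population standard deviation σ is known, so use the z-interval margin of error formula.

For 95% confidence, z* = 1.96 (from standard normal table)

Margin of error formula for z-interval: E = z* × σ/√n

E = 1.96 × 17.0/√33
  = 1.96 × 2.959320
  = 5.8003

Rounded to 2 decimal places:

5.80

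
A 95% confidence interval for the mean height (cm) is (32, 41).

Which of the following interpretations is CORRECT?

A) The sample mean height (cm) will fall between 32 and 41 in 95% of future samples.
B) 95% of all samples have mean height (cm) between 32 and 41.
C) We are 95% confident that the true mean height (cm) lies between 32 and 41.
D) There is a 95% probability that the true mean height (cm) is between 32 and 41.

A confidence interval represents our confidence in the procedure, not a probability statement about the parameter.

Key concept: If we repeated this sampling process many times and computed a 95% CI each time, about 95% of those intervals would contain the true population parameter.

For this specific interval (32, 41):
- Midpoint (point estimate): 36.5
- Margin of error: 4.5

The correct interpretation is the one stating confidence that the true parameter lies in the interval — option C.

C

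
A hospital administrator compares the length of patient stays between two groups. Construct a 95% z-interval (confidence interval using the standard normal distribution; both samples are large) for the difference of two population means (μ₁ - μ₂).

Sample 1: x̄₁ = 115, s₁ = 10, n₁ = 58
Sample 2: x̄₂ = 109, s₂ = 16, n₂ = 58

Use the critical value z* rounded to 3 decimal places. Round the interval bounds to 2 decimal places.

Both samples are large (n₁ = 58 ≥ 30, n₂ = 58 ≥ 30), so a z-interval for the difference of means applies.

Point estimate: x̄₁ - x̄₂ = 115 - 109 = 6

Standard error: SE = √(s₁²/n₁ + s₂²/n₂)
= √(10²/58 + 16²/58)
= √(1.724138 + 4.413793)
= 2.477485

For 95% confidence, z* = 1.96 (from standard normal table)
Margin of error: E = z* × SE = 1.96 × 2.477485 = 4.8559

Z-interval: (x̄₁ - x̄₂) ± E = 6 ± 4.8559 = (1.1441, 10.8559)

Rounded to 2 decimal places:

(1.14, 10.86)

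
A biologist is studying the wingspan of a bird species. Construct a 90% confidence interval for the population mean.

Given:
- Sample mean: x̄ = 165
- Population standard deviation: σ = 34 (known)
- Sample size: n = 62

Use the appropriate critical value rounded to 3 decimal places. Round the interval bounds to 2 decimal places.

The population standard deviation σ is known, so use a z-interval (standard normal critical value).

For 90% confidence, z* = 1.645 (from standard normal table)

Standard error: SE = σ/√n = 34/√62 = 4.318004

Margin of error: E = z* × SE = 1.645 × 4.318004 = 7.1031

Z-interval: x̄ ± E = 165 ± 7.1031 = (157.8969, 172.1031)

Rounded to 2 decimal places:

(157.90, 172.10)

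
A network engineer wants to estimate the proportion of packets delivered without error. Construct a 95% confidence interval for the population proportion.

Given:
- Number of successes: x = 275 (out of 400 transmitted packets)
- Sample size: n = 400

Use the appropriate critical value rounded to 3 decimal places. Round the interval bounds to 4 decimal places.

Sample proportion: p̂ = 275/400 = 0.687500

Check conditions for normal approximation:
  np̂ = 275 ≥ 10 ✓
  n(1-p̂) = 125 ≥ 10 ✓

The sample is large enough, so use a z-interval (normal approximation) for the proportion.

For 95% confidence, z* = 1.96 (from standard normal table)

Standard error: SE = √(p̂(1-p̂)/n) = √(0.687500×0.312500/400) = 0.02317562

Margin of error: E = z* × SE = 1.96 × 0.02317562 = 0.045424

Z-interval: p̂ ± E = 0.687500 ± 0.045424 = (0.642076, 0.732924)

Rounded to 4 decimal places:

(0.6421, 0.7329)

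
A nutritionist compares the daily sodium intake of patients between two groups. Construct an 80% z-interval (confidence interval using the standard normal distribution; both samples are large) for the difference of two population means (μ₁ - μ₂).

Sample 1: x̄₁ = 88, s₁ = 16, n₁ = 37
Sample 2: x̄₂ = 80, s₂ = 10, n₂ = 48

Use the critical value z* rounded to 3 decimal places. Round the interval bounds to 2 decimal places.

Both samples are large (n₁ = 37 ≥ 30, n₂ = 48 ≥ 30), so a z-interval for the difference of means applies.

Point estimate: x̄₁ - x̄₂ = 88 - 80 = 8

Standard error: SE = √(s₁²/n₁ + s₂²/n₂)
= √(16²/37 + 10²/48)
= √(6.918919 + 2.083333)
= 3.000375

For 80% confidence, z* = 1.282 (from standard normal table)
Margin of error: E = z* × SE = 1.282 × 3.000375 = 3.8465

Z-interval: (x̄₁ - x̄₂) ± E = 8 ± 3.8465 = (4.1535, 11.8465)

Rounded to 2 decimal places:

(4.15, 11.85)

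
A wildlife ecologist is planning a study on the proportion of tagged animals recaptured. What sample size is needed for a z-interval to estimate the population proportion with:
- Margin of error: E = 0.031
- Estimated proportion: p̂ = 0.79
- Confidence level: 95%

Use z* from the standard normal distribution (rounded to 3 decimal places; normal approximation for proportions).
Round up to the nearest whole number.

Using z* for proportion z-interval (normal approximation).

For 95% confidence, z* = 1.96 (from standard normal table)

Sample size formula for proportion z-interval: n = z*²p̂(1-p̂)/E²

n = 1.96² × 0.79 × 0.21 / 0.031²
  = 3.8416 × 0.1659 / 0.000961
  = 663.1857

Round up to the nearest whole number: n = 664

664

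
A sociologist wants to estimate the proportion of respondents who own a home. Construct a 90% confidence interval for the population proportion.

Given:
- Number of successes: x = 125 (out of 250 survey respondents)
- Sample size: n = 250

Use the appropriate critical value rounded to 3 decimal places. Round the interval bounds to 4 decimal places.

Sample proportion: p̂ = 125/250 = 0.500000

Check conditions for normal approximation:
  np̂ = 125 ≥ 10 ✓
  n(1-p̂) = 125 ≥ 10 ✓

The sample is large enough, so use a z-interval (normal approximation) for the proportion.

For 90% confidence, z* = 1.645 (from standard normal table)

Standard error: SE = √(p̂(1-p̂)/n) = √(0.500000×0.500000/250) = 0.03162278

Margin of error: E = z* × SE = 1.645 × 0.03162278 = 0.052019

Z-interval: p̂ ± E = 0.500000 ± 0.052019 = (0.447981, 0.552019)

Rounded to 4 decimal places:

(0.4480, 0.5520)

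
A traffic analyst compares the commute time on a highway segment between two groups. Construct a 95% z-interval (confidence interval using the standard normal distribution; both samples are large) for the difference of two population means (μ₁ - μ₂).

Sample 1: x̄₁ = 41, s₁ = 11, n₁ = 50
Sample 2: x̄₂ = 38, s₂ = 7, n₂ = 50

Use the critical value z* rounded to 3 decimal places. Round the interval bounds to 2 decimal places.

Both samples are large (n₁ = 50 ≥ 30, n₂ = 50 ≥ 30), so a z-interval for the difference of means applies.

Point estimate: x̄₁ - x̄₂ = 41 - 38 = 3

Standard error: SE = √(s₁²/n₁ + s₂²/n₂)
= √(11²/50 + 7²/50)
= √(2.420000 + 0.980000)
= 1.843909

For 95% confidence, z* = 1.96 (from standard normal table)
Margin of error: E = z* × SE = 1.96 × 1.843909 = 3.6141

Z-interval: (x̄₁ - x̄₂) ± E = 3 ± 3.6141 = (-0.6141, 6.6141)

Rounded to 2 decimal places:

(-0.61, 6.61)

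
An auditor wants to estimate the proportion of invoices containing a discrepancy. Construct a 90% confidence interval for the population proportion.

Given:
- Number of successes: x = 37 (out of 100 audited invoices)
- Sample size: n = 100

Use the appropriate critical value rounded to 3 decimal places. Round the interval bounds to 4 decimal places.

Sample proportion: p̂ = 37/100 = 0.370000

Check conditions for normal approximation:
  np̂ = 37 ≥ 10 ✓
  n(1-p̂) = 63 ≥ 10 ✓

The sample is large enough, so use a z-interval (normal approximation) for the proportion.

For 90% confidence, z* = 1.645 (from standard normal table)

Standard error: SE = √(p̂(1-p̂)/n) = √(0.370000×0.630000/100) = 0.04828043

Margin of error: E = z* × SE = 1.645 × 0.04828043 = 0.079421

Z-interval: p̂ ± E = 0.370000 ± 0.079421 = (0.290579, 0.449421)

Rounded to 4 decimal places:

(0.2906, 0.4494)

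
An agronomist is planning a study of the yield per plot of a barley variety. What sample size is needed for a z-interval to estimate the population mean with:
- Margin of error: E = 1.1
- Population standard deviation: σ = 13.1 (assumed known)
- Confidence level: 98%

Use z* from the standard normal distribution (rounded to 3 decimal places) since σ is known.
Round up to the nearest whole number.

Using z* since population σ is known (z-interval formula).

For 98% confidence, z* = 2.326 (from standard normal table)

Sample size formula for z-interval: n = (z*σ/E)²

n = (2.326 × 13.1 / 1.1)²
  = (27.700545)²
  = 767.3202

Round up to the nearest whole number: n = 768

768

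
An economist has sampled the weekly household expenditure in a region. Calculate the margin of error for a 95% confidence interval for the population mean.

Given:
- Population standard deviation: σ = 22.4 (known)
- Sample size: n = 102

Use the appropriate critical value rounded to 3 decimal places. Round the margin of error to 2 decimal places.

The population standard deviation σ is known, so use the z-interval margin of error formula.

For 95% confidence, z* = 1.96 (from standard normal table)

Margin of error formula for z-interval: E = z* × σ/√n

E = 1.96 × 22.4/√102
  = 1.96 × 2.217930
  = 4.3471

Rounded to 2 decimal places:

4.35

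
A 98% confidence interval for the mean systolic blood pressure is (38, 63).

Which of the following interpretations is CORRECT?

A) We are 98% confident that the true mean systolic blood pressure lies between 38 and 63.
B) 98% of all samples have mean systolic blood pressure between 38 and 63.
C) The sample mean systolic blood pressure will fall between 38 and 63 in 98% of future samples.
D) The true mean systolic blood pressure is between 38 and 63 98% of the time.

A confidence interval represents our confidence in the procedure, not a probability statement about the parameter.

Key concept: If we repeated this sampling process many times and computed a 98% CI each time, about 98% of those intervals would contain the true population parameter.

For this specific interval (38, 63):
- Midpoint (point estimate): 50.5
- Margin of error: 12.5

The correct interpretation is the one stating confidence that the true parameter lies in the interval — option A.

A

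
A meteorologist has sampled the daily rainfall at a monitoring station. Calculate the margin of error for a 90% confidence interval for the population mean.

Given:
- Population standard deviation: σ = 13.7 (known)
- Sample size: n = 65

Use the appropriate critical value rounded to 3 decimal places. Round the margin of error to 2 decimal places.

The population standard deviation σ is known, so use the z-interval margin of error formula.

For 90% confidence, z* = 1.645 (from standard normal table)

Margin of error formula for z-interval: E = z* × σ/√n

E = 1.645 × 13.7/√65
  = 1.645 × 1.699276
  = 2.7953

Rounded to 2 decimal places:

2.80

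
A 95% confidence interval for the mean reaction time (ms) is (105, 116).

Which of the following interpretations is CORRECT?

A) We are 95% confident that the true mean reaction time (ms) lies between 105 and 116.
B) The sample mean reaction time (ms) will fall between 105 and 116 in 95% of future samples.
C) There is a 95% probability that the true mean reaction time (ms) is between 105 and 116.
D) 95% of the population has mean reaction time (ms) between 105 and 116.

A confidence interval represents our confidence in the procedure, not a probability statement about the parameter.

Key concept: If we repeated this sampling process many times and computed a 95% CI each time, about 95% of those intervals would contain the true population parameter.

For this specific interval (105, 116):
- Midpoint (point estimate): 110.5
- Margin of error: 5.5

The correct interpretation is the one stating confidence that the true parameter lies in the interval — option A.

A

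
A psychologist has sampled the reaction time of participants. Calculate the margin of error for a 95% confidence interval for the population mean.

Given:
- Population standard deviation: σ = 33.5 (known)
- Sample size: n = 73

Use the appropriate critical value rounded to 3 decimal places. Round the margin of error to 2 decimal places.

The population standard deviation σ is known, so use the z-interval margin of error formula.

For 95% confidence, z* = 1.96 (from standard normal table)

Margin of error formula for z-interval: E = z* × σ/√n

E = 1.96 × 33.5/√73
  = 1.96 × 3.920878
  = 7.6849

Rounded to 2 decimal places:

7.68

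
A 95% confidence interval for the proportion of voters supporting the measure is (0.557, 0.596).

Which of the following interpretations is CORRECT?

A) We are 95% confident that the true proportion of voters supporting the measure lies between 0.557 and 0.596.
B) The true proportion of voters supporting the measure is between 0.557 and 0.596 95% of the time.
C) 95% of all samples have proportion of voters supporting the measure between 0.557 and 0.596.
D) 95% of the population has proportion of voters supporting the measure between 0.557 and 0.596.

A confidence interval represents our confidence in the procedure, not a probability statement about the parameter.

Key concept: If we repeated this sampling process many times and computed a 95% CI each time, about 95% of those intervals would contain the true population parameter.

For this specific interval (0.557, 0.596):
- Midpoint (point estimate): 0.5765
- Margin of error: 0.0195

The correct interpretation is the one stating confidence that the true parameter lies in the interval — option A.

A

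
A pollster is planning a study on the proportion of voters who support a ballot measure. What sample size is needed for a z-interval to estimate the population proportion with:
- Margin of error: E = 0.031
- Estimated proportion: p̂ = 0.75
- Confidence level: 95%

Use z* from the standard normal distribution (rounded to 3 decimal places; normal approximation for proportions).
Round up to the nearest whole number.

Using z* for proportion z-interval (normal approximation).

For 95% confidence, z* = 1.96 (from standard normal table)

Sample size formula for proportion z-interval: n = z*²p̂(1-p̂)/E²

n = 1.96² × 0.75 × 0.25 / 0.031²
  = 3.8416 × 0.1875 / 0.000961
  = 749.5317

Round up to the nearest whole number: n = 750

750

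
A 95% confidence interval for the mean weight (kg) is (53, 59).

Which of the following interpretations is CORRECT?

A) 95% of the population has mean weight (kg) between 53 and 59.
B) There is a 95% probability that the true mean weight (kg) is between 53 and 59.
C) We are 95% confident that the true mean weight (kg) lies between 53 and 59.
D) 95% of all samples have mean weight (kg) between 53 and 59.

A confidence interval represents our confidence in the procedure, not a probability statement about the parameter.

Key concept: If we repeated this sampling process many times and computed a 95% CI each time, about 95% of those intervals would contain the true population parameter.

For this specific interval (53, 59):
- Midpoint (point estimate): 56
- Margin of error: 3

The correct interpretation is the one stating confidence that the true parameter lies in the interval — option C.

C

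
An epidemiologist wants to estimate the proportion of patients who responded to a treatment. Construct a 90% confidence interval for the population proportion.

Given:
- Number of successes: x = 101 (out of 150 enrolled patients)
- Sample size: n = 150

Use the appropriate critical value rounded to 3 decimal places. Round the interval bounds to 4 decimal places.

Sample proportion: p̂ = 101/150 = 0.673333

Check conditions for normal approximation:
  np̂ = 101 ≥ 10 ✓
  n(1-p̂) = 49 ≥ 10 ✓

The sample is large enough, so use a z-interval (normal approximation) for the proportion.

For 90% confidence, z* = 1.645 (from standard normal table)

Standard error: SE = √(p̂(1-p̂)/n) = √(0.673333×0.326667/150) = 0.03829322

Margin of error: E = z* × SE = 1.645 × 0.03829322 = 0.062992

Z-interval: p̂ ± E = 0.673333 ± 0.062992 = (0.610341, 0.736326)

Rounded to 4 decimal places:

(0.6103, 0.7363)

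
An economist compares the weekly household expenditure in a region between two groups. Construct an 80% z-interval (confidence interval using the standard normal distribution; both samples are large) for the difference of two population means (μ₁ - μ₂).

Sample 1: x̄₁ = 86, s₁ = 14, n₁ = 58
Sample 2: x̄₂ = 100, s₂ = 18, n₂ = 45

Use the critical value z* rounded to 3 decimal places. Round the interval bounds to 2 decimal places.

Both samples are large (n₁ = 58 ≥ 30, n₂ = 45 ≥ 30), so a z-interval for the difference of means applies.

Point estimate: x̄₁ - x̄₂ = 86 - 100 = -14

Standard error: SE = √(s₁²/n₁ + s₂²/n₂)
= √(14²/58 + 18²/45)
= √(3.379310 + 7.200000)
= 3.252585

For 80% confidence, z* = 1.282 (from standard normal table)
Margin of error: E = z* × SE = 1.282 × 3.252585 = 4.1698

Z-interval: (x̄₁ - x̄₂) ± E = -14 ± 4.1698 = (-18.1698, -9.8302)

Rounded to 2 decimal places:

(-18.17, -9.83)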